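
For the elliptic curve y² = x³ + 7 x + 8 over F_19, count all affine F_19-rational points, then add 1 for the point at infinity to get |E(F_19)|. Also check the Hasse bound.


Affine points = {(1, 4), (1, 15), (2, 7), (2, 12), (4, 9), (4, 10), (5, 4), (5, 15), (6, 0), (7, 1), (7, 18), (8, 5), (8, 14), (13, 4), (13, 15), (14, 0), (15, 7), (15, 12), (16, 6), (16, 13), (17, 9), (17, 10), (18, 0)}; affine count = 23; |E(F_19)| = 24.

Discriminant check: Δ ∝ 4a³ + 27b² = 4·7³ + 27·8² = 4·343 + 27·64 ≡ 3 (mod 19). Nonzero ⇒ E is nonsingular.
For each x ∈ F_19, compute rhs = x³ + 7·x + 8 mod 19, then count y ∈ F_19 with y² ≡ rhs.
  x = 0: rhs = 8, matching y values: none (0 points).
  x = 1: rhs = 16, matching y values: 4, 15 (2 points).
  x = 2: rhs = 11, matching y values: 7, 12 (2 points).
  x = 3: rhs = 18, matching y values: none (0 points).
  x = 4: rhs = 5, matching y values: 9, 10 (2 points).
  x = 5: rhs = 16, matching y values: 4, 15 (2 points).
  x = 6: rhs = 0, matching y values: 0 (1 points).
  x = 7: rhs = 1, matching y values: 1, 18 (2 points).
  x = 8: rhs = 6, matching y values: 5, 14 (2 points).
  x = 9: rhs = 2, matching y values: none (0 points).
  x = 10: rhs = 14, matching y values: none (0 points).
  x = 11: rhs = 10, matching y values: none (0 points).
  x = 12: rhs = 15, matching y values: none (0 points).
  x = 13: rhs = 16, matching y values: 4, 15 (2 points).
  x = 14: rhs = 0, matching y values: 0 (1 points).
  x = 15: rhs = 11, matching y values: 7, 12 (2 points).
  x = 16: rhs = 17, matching y values: 6, 13 (2 points).
  x = 17: rhs = 5, matching y values: 9, 10 (2 points).
  x = 18: rhs = 0, matching y values: 0 (1 points).
Total affine count: 23.
Full point count |E(F_19)| = 23 + 1 = 24.
Hasse bound: |24 − (19+1)| = |4| = 4 ≤ 2√19 ≈ 8.7178 ✓.


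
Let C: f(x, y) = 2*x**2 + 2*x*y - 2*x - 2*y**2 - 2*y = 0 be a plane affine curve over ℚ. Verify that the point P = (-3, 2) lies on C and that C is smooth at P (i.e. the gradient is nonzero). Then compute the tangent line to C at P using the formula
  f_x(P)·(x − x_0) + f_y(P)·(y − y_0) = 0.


Tangent line at P: -10*x - 16*y + 2 = 0.

Step 1: f(-3, 2) = 0, so P lies on C.
Step 2: partial derivatives
  f_x(x, y) = 4*x + 2*y - 2, f_y(x, y) = 2*x - 4*y - 2.
  f_x(P) = -10, f_y(P) = -16 (gradient nonzero, so P is smooth).
Step 3: tangent line at P: -10·(x − -3) + -16·(y − 2) = 0.
Expanding: -10*x - 16*y + 2 = 0.


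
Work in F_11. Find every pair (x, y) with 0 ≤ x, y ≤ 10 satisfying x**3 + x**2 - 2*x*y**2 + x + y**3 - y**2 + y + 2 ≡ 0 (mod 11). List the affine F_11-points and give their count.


Affine F_11-points: {(1, 10), (2, 7), (3, 6), (5, 3), (6, 9), (8, 2), (10, 10)}; count = 7.

For each of the 121 pairs (x, y) ∈ F_11², evaluate f(x, y) mod 11. Record the zeros.
  x = 0: [0↦2, 1↦3, 2↦8, 3↦1, 4↦10, 5↦8, 6↦1, 7↦6, 8↦7, 9↦10, 10↦10]  zeros at y ∈ ∅
  x = 1: [0↦5, 1↦4, 2↦3, 3↦8, 4↦3, 5↦5, 6↦9, 7↦10, 8↦3, 9↦5, 10↦0]  zeros at y ∈ {10}
  x = 2: [0↦5, 1↦2, 2↦6, 3↦1, 4↦4, 5↦10, 6↦3, 7↦0, 8↦7, 9↦8, 10↦9]  zeros at y ∈ {7}
  x = 3: [0↦8, 1↦3, 2↦1, 3↦8, 4↦8, 5↦7, 6↦0, 7↦4, 8↦3, 9↦3, 10↦10]  zeros at y ∈ {6}
  x = 4: [0↦9, 1↦2, 2↦5, 3↦2, 4↦10, 5↦2, 6↦6, 7↦6, 8↦8, 9↦7, 10↦9]  zeros at y ∈ ∅
  x = 5: [0↦3, 1↦5, 2↦2, 3↦0, 4↦5, 5↦1, 6↦5, 7↦1, 8↦6, 9↦4, 10↦1]  zeros at y ∈ {3}
  x = 6: [0↦7, 1↦7, 2↦9, 3↦8, 4↦10, 5↦10, 6↦3, 7↦6, 8↦3, 9↦0, 10↦3]  zeros at y ∈ {9}
  x = 7: [0↦5, 1↦3, 2↦10, 3↦10, 4↦9, 5↦2, 6↦6, 7↦5, 8↦5, 9↦1, 10↦10]  zeros at y ∈ ∅
  x = 8: [0↦3, 1↦10, 2↦0, 3↦1, 4↦8, 5↦5, 6↦9, 7↦4, 8↦7, 9↦2, 10↦6]  zeros at y ∈ {2}
  x = 9: [0↦7, 1↦1, 2↦7, 3↦9, 4↦2, 5↦3, 6↦7, 7↦9, 8↦4, 9↦9, 10↦8]  zeros at y ∈ ∅
  x = 10: [0↦1, 1↦4, 2↦4, 3↦7, 4↦8, 5↦2, 6↦6, 7↦4, 8↦2, 9↦6, 10↦0]  zeros at y ∈ {10}
Collecting zeros: affine points = {(1, 10), (2, 7), (3, 6), (5, 3), (6, 9), (8, 2), (10, 10)}.
Total count |C(F_11)_aff| = 7.


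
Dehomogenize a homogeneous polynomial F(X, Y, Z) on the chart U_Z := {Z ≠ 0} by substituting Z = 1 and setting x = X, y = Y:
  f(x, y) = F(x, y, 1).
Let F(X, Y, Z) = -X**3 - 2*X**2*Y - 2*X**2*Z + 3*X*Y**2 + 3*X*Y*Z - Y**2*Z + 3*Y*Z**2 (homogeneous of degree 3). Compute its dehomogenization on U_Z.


f(x, y) = -x**3 - 2*x**2*y - 2*x**2 + 3*x*y**2 + 3*x*y - y**2 + 3*y

On U_Z we set Z = 1. Each monomial c·X^i·Y^j·Z^k in F becomes c·x^i·y^j·1^k = c·x^i·y^j.
Substituting Z = 1: F(X, Y, 1) = -x**3 - 2*x**2*y - 2*x**2 + 3*x*y**2 + 3*x*y - y**2 + 3*y.
Note: deg(f) ≤ deg(F) = 3; strict inequality happens when F is divisible by Z (lost terms).


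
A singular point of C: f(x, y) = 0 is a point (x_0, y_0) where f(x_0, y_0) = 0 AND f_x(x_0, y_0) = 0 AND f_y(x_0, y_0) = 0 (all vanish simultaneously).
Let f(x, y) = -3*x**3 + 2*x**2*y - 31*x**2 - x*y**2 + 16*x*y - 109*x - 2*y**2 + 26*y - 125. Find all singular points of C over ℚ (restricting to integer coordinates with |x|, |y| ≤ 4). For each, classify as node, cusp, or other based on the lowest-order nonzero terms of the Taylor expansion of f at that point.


Singular points: {(-3, 2)}; classification: cusp.

Compute partial derivatives:
  f_x = -9*x**2 + 4*x*y - 62*x - y**2 + 16*y - 109.
  f_y = 2*x**2 - 2*x*y + 16*x - 4*y + 26.
Scan x_0 ∈ {−4, ..., 4}. For each x_0, f_y(x_0, y) is a polynomial in y; find its integer roots y ∈ {−4, ..., 4}, then test f_x and f at those candidates.
  x = -4: f_y(-4, y) = 4*y - 6; no integer root y with |y| ≤ 4.
  x = -3: f_y(-3, y) = 2*y - 4; vanishes at y ∈ {2}. (-3, 2): f_x = 0, f = 0 — SINGULAR.
  x = -2: f_y(-2, y) = 2; no integer root y with |y| ≤ 4.
  x = -1: f_y(-1, y) = 12 - 2*y; no integer root y with |y| ≤ 4.
  x = 0: f_y(0, y) = 26 - 4*y; no integer root y with |y| ≤ 4.
  x = 1: f_y(1, y) = 44 - 6*y; no integer root y with |y| ≤ 4.
  x = 2: f_y(2, y) = 66 - 8*y; no integer root y with |y| ≤ 4.
  x = 3: f_y(3, y) = 92 - 10*y; no integer root y with |y| ≤ 4.
  x = 4: f_y(4, y) = 122 - 12*y; no integer root y with |y| ≤ 4.
Only singular point on the grid: (-3, 2).
Classify: substitute x = -3 + u, y = 2 + v and expand: f = -3*u**3 + 2*u**2*v - u*v**2 + v**2.
No constant or linear terms (consistent with a singular point). Quadratic part: v**2. Cubic part: -3*u**3 + 2*u**2*v - u*v**2.
The quadratic part v**2 is a perfect square, so there is a single (double) tangent line v = 0, i.e. y = 2. Restricting the cubic part to that line (v = 0) leaves -3*u**3 ≠ 0, so f is not divisible by v and the branch is v² ≈ 3*u**3 to lowest order — this is a cusp.
Classification: cusp.


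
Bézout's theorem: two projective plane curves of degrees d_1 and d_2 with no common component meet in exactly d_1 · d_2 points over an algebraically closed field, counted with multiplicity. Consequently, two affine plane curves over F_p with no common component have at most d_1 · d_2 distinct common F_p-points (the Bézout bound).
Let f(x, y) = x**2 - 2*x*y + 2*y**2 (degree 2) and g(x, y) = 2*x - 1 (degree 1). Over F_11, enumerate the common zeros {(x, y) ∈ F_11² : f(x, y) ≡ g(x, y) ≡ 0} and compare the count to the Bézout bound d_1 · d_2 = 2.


Common zeros: ∅; count = 0; Bézout bound = 2.

deg(f) = 2, deg(g) = 1, so Bézout bound = 2.
Scan x ∈ F_11. For each x, list the y ∈ F_11 with f(x, y) ≡ 0 and those with g(x, y) ≡ 0 (mod 11); the common zeros in that column are the intersection.
  x = 0: f ≡ 0 at y ∈ {0}; g ≡ 0 at y ∈ ∅; common: ∅.
  x = 1: f ≡ 0 at y ∈ ∅; g ≡ 0 at y ∈ ∅; common: ∅.
  x = 2: f ≡ 0 at y ∈ ∅; g ≡ 0 at y ∈ ∅; common: ∅.
  x = 3: f ≡ 0 at y ∈ ∅; g ≡ 0 at y ∈ ∅; common: ∅.
  x = 4: f ≡ 0 at y ∈ ∅; g ≡ 0 at y ∈ ∅; common: ∅.
  x = 5: f ≡ 0 at y ∈ ∅; g ≡ 0 at y ∈ ∅; common: ∅.
  x = 6: f ≡ 0 at y ∈ ∅; g ≡ 0 at y ∈ {0, 1, 2, 3, 4, 5, 6, 7, 8, 9, 10}; common: ∅.
  x = 7: f ≡ 0 at y ∈ ∅; g ≡ 0 at y ∈ ∅; common: ∅.
  x = 8: f ≡ 0 at y ∈ ∅; g ≡ 0 at y ∈ ∅; common: ∅.
  x = 9: f ≡ 0 at y ∈ ∅; g ≡ 0 at y ∈ ∅; common: ∅.
  x = 10: f ≡ 0 at y ∈ ∅; g ≡ 0 at y ∈ ∅; common: ∅.
Collecting: common zeros = ∅, so the count is 0.
Comparison with the Bézout bound: 0 ≤ 2 = deg(f)·deg(g), as expected for curves with no common component (the affine F_11-count falls short of the bound because intersections may lie at infinity, over extension fields, or carry multiplicity).


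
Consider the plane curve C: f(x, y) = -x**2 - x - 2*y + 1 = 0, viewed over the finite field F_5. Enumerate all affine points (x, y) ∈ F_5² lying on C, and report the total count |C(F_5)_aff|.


Affine F_5-points: {(0, 3), (1, 2), (2, 0), (3, 2), (4, 3)}; count = 5.

For each of the 25 pairs (x, y) ∈ F_5², evaluate f(x, y) mod 5. Record the zeros.
  x = 0: [0↦1, 1↦4, 2↦2, 3↦0, 4↦3]  zeros at y ∈ {3}
  x = 1: [0↦4, 1↦2, 2↦0, 3↦3, 4↦1]  zeros at y ∈ {2}
  x = 2: [0↦0, 1↦3, 2↦1, 3↦4, 4↦2]  zeros at y ∈ {0}
  x = 3: [0↦4, 1↦2, 2↦0, 3↦3, 4↦1]  zeros at y ∈ {2}
  x = 4: [0↦1, 1↦4, 2↦2, 3↦0, 4↦3]  zeros at y ∈ {3}
Collecting zeros: affine points = {(0, 3), (1, 2), (2, 0), (3, 2), (4, 3)}.
Total count |C(F_5)_aff| = 5.


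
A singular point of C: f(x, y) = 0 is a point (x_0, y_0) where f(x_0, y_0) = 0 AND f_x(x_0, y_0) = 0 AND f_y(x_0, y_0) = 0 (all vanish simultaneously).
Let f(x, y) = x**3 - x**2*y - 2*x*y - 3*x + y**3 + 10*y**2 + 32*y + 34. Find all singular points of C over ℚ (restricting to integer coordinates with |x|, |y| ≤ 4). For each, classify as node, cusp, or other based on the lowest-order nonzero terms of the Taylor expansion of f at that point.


Singular points: {(-1, -3)}; classification: cusp.

Compute partial derivatives:
  f_x = 3*x**2 - 2*x*y - 2*y - 3.
  f_y = -x**2 - 2*x + 3*y**2 + 20*y + 32.
Scan x_0 ∈ {−4, ..., 4}. For each x_0, f_y(x_0, y) is a polynomial in y; find its integer roots y ∈ {−4, ..., 4}, then test f_x and f at those candidates.
  x = -4: f_y(-4, y) = 3*y**2 + 20*y + 24; no integer root y with |y| ≤ 4.
  x = -3: f_y(-3, y) = 3*y**2 + 20*y + 29; no integer root y with |y| ≤ 4.
  x = -2: f_y(-2, y) = 3*y**2 + 20*y + 32; vanishes at y ∈ {-4}. (-2, -4): f_x = 1 ≠ 0.
  x = -1: f_y(-1, y) = 3*y**2 + 20*y + 33; vanishes at y ∈ {-3}. (-1, -3): f_x = 0, f = 0 — SINGULAR.
  x = 0: f_y(0, y) = 3*y**2 + 20*y + 32; vanishes at y ∈ {-4}. (0, -4): f_x = 5 ≠ 0.
  x = 1: f_y(1, y) = 3*y**2 + 20*y + 29; no integer root y with |y| ≤ 4.
  x = 2: f_y(2, y) = 3*y**2 + 20*y + 24; no integer root y with |y| ≤ 4.
  x = 3: f_y(3, y) = 3*y**2 + 20*y + 17; vanishes at y ∈ {-1}. (3, -1): f_x = 32 ≠ 0.
  x = 4: f_y(4, y) = 3*y**2 + 20*y + 8; no integer root y with |y| ≤ 4.
Only singular point on the grid: (-1, -3).
Classify: substitute x = -1 + u, y = -3 + v and expand: f = u**3 - u**2*v + v**3 + v**2.
No constant or linear terms (consistent with a singular point). Quadratic part: v**2. Cubic part: u**3 - u**2*v + v**3.
The quadratic part v**2 is a perfect square, so there is a single (double) tangent line v = 0, i.e. y = -3. Restricting the cubic part to that line (v = 0) leaves u**3 ≠ 0, so f is not divisible by v and the branch is v² ≈ -u**3 to lowest order — this is a cusp.
Classification: cusp.


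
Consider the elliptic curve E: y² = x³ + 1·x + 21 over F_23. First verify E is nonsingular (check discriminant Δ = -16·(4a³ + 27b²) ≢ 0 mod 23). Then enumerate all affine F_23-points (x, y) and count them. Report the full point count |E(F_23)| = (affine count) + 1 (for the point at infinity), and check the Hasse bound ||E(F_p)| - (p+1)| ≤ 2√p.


Affine points = {(1, 0), (2, 10), (2, 13), (5, 6), (5, 17), (6, 6), (6, 17), (7, 7), (7, 16), (8, 9), (8, 14), (9, 0), (11, 11), (11, 12), (12, 6), (12, 17), (13, 0), (16, 4), (16, 19), (17, 11), (17, 12), (18, 11), (18, 12)}; affine count = 23; |E(F_23)| = 24.

Discriminant check: Δ ∝ 4a³ + 27b² = 4·1³ + 27·21² = 4·1 + 27·441 ≡ 20 (mod 23). Nonzero ⇒ E is nonsingular.
For each x ∈ F_23, compute rhs = x³ + 1·x + 21 mod 23, then count y ∈ F_23 with y² ≡ rhs.
  x = 0: rhs = 21, matching y values: none (0 points).
  x = 1: rhs = 0, matching y values: 0 (1 points).
  x = 2: rhs = 8, matching y values: 10, 13 (2 points).
  x = 3: rhs = 5, matching y values: none (0 points).
  x = 4: rhs = 20, matching y values: none (0 points).
  x = 5: rhs = 13, matching y values: 6, 17 (2 points).
  x = 6: rhs = 13, matching y values: 6, 17 (2 points).
  x = 7: rhs = 3, matching y values: 7, 16 (2 points).
  x = 8: rhs = 12, matching y values: 9, 14 (2 points).
  x = 9: rhs = 0, matching y values: 0 (1 points).
  x = 10: rhs = 19, matching y values: none (0 points).
  x = 11: rhs = 6, matching y values: 11, 12 (2 points).
  x = 12: rhs = 13, matching y values: 6, 17 (2 points).
  x = 13: rhs = 0, matching y values: 0 (1 points).
  x = 14: rhs = 19, matching y values: none (0 points).
  x = 15: rhs = 7, matching y values: none (0 points).
  x = 16: rhs = 16, matching y values: 4, 19 (2 points).
  x = 17: rhs = 6, matching y values: 11, 12 (2 points).
  x = 18: rhs = 6, matching y values: 11, 12 (2 points).
  x = 19: rhs = 22, matching y values: none (0 points).
  x = 20: rhs = 14, matching y values: none (0 points).
  x = 21: rhs = 11, matching y values: none (0 points).
  x = 22: rhs = 19, matching y values: none (0 points).
Total affine count: 23.
Full point count |E(F_23)| = 23 + 1 = 24.
Hasse bound: |24 − (23+1)| = |0| = 0 ≤ 2√23 ≈ 9.5917 ✓.


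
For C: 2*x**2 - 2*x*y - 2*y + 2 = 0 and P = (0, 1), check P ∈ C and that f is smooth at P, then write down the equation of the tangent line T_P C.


Tangent line at P: -2*x - 2*y + 2 = 0.

Step 1: f(0, 1) = 0, so P lies on C.
Step 2: partial derivatives
  f_x(x, y) = 4*x - 2*y, f_y(x, y) = -2*x - 2.
  f_x(P) = -2, f_y(P) = -2 (gradient nonzero, so P is smooth).
Step 3: tangent line at P: -2·(x − 0) + -2·(y − 1) = 0.
Expanding: -2*x - 2*y + 2 = 0.


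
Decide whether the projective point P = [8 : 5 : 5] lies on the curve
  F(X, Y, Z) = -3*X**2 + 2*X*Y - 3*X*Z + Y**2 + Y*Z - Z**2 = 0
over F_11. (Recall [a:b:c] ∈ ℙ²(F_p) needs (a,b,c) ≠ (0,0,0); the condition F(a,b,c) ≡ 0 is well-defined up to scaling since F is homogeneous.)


F(8,5,5) ≡ 2 (mod 11); P is NOT on the curve.

Evaluate F(8, 5, 5) term-by-term (mod 11).
  -3*X**2 ↦ -3·64·1·1 = -192
  2*X*Y ↦ 2·8·5·1 = 80
  -3*X*Z ↦ -3·8·1·5 = -120
  Y**2 ↦ 1·1·25·1 = 25
  Y*Z ↦ 1·1·5·5 = 25
  -Z**2 ↦ -1·1·1·25 = -25
Sum: F(8, 5, 5) = (-192) + (80) + (-120) + (25) + (25) + (-25) = -207.
Reducing mod 11: -207 ≡ 2 (mod 11).
Since F(a, b, c) ≡ 2 ≠ 0 (mod 11), P does NOT lie on the curve.


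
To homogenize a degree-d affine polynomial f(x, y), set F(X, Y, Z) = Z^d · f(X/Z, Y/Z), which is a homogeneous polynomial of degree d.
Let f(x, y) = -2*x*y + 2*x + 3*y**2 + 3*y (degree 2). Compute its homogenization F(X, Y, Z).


F(X, Y, Z) = -2*X*Y + 2*X*Z + 3*Y**2 + 3*Y*Z

deg(f) = 2.
Substitute x = X/Z, y = Y/Z into f, then multiply by Z^2.
  monomial -2·x^1·y^1 ↦ -2·X^1·Y^1·Z^0.
  monomial 2·x^1·y^0 ↦ 2·X^1·Y^0·Z^1.
  monomial 3·x^0·y^2 ↦ 3·X^0·Y^2·Z^0.
  monomial 3·x^0·y^1 ↦ 3·X^0·Y^1·Z^1.
Collecting: F(X, Y, Z) = -2*X*Y + 2*X*Z + 3*Y**2 + 3*Y*Z.


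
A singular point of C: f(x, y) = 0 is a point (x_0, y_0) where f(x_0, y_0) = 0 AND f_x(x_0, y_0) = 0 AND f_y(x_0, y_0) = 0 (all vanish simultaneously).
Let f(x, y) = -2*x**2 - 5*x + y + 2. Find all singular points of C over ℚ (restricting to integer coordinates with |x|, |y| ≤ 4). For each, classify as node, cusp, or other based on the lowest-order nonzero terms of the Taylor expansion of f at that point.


No singular points in the scanned grid; C is smooth there.

Compute partial derivatives:
  f_x = -4*x - 5.
  f_y = 1.
f_y = 1 is a nonzero constant, so f_y never vanishes: no point (x, y) can satisfy f = f_x = f_y = 0. In particular no (x, y) ∈ {−4, ..., 4}² is singular; the curve is smooth.


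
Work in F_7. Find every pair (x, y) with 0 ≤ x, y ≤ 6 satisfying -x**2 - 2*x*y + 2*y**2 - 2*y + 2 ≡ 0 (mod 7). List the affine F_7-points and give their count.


Affine F_7-points: {(0, 3), (0, 5), (1, 3), (1, 6), (3, 0), (3, 4), (4, 0), (4, 5)}; count = 8.

For each of the 49 pairs (x, y) ∈ F_7², evaluate f(x, y) mod 7. Record the zeros.
  x = 0: [0↦2, 1↦2, 2↦6, 3↦0, 4↦5, 5↦0, 6↦6]  zeros at y ∈ {3, 5}
  x = 1: [0↦1, 1↦6, 2↦1, 3↦0, 4↦3, 5↦3, 6↦0]  zeros at y ∈ {3, 6}
  x = 2: [0↦5, 1↦1, 2↦1, 3↦5, 4↦6, 5↦4, 6↦6]  zeros at y ∈ ∅
  x = 3: [0↦0, 1↦1, 2↦6, 3↦1, 4↦0, 5↦3, 6↦3]  zeros at y ∈ {0, 4}
  x = 4: [0↦0, 1↦6, 2↦2, 3↦2, 4↦6, 5↦0, 6↦5]  zeros at y ∈ {0, 5}
  x = 5: [0↦5, 1↦2, 2↦3, 3↦1, 4↦3, 5↦2, 6↦5]  zeros at y ∈ ∅
  x = 6: [0↦1, 1↦3, 2↦2, 3↦5, 4↦5, 5↦2, 6↦3]  zeros at y ∈ ∅
Collecting zeros: affine points = {(0, 3), (0, 5), (1, 3), (1, 6), (3, 0), (3, 4), (4, 0), (4, 5)}.
Total count |C(F_7)_aff| = 8.


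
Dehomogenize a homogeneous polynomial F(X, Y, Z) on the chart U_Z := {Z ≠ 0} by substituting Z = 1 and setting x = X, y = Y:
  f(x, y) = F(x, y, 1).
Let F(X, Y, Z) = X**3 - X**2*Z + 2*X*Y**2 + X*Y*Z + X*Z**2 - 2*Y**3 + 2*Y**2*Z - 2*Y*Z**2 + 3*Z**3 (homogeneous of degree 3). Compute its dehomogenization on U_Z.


f(x, y) = x**3 - x**2 + 2*x*y**2 + x*y + x - 2*y**3 + 2*y**2 - 2*y + 3

On U_Z we set Z = 1. Each monomial c·X^i·Y^j·Z^k in F becomes c·x^i·y^j·1^k = c·x^i·y^j.
Substituting Z = 1: F(X, Y, 1) = x**3 - x**2 + 2*x*y**2 + x*y + x - 2*y**3 + 2*y**2 - 2*y + 3.
Note: deg(f) ≤ deg(F) = 3; strict inequality happens when F is divisible by Z (lost terms).


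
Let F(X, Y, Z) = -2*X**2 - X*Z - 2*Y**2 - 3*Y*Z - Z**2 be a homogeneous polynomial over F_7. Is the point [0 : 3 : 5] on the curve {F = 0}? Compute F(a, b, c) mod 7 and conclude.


F(0,3,5) ≡ 3 (mod 7); P is NOT on the curve.

Evaluate F(0, 3, 5) term-by-term (mod 7).
  -2*X**2 ↦ -2·0·1·1 = 0
  -X*Z ↦ -1·0·1·5 = 0
  -2*Y**2 ↦ -2·1·9·1 = -18
  -3*Y*Z ↦ -3·1·3·5 = -45
  -Z**2 ↦ -1·1·1·25 = -25
Sum: F(0, 3, 5) = (0) + (0) + (-18) + (-45) + (-25) = -88.
Reducing mod 7: -88 ≡ 3 (mod 7).
Since F(a, b, c) ≡ 3 ≠ 0 (mod 7), P does NOT lie on the curve.


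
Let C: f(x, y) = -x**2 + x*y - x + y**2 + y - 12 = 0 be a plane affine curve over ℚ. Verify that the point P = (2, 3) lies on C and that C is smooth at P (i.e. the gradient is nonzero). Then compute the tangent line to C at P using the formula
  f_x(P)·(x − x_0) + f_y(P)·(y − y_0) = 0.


Tangent line at P: -2*x + 9*y - 23 = 0.

Step 1: f(2, 3) = 0, so P lies on C.
Step 2: partial derivatives
  f_x(x, y) = -2*x + y - 1, f_y(x, y) = x + 2*y + 1.
  f_x(P) = -2, f_y(P) = 9 (gradient nonzero, so P is smooth).
Step 3: tangent line at P: -2·(x − 2) + 9·(y − 3) = 0.
Expanding: -2*x + 9*y - 23 = 0.


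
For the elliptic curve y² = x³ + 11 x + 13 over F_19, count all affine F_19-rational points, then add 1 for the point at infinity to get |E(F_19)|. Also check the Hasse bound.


Affine points = {(1, 5), (1, 14), (2, 9), (2, 10), (3, 4), (3, 15), (4, 8), (4, 11), (8, 9), (8, 10), (9, 9), (9, 10), (12, 7), (12, 12), (13, 4), (13, 15), (14, 2), (14, 17), (15, 0), (18, 1), (18, 18)}; affine count = 21; |E(F_19)| = 22.

Discriminant check: Δ ∝ 4a³ + 27b² = 4·11³ + 27·13² = 4·1331 + 27·169 ≡ 7 (mod 19). Nonzero ⇒ E is nonsingular.
For each x ∈ F_19, compute rhs = x³ + 11·x + 13 mod 19, then count y ∈ F_19 with y² ≡ rhs.
  x = 0: rhs = 13, matching y values: none (0 points).
  x = 1: rhs = 6, matching y values: 5, 14 (2 points).
  x = 2: rhs = 5, matching y values: 9, 10 (2 points).
  x = 3: rhs = 16, matching y values: 4, 15 (2 points).
  x = 4: rhs = 7, matching y values: 8, 11 (2 points).
  x = 5: rhs = 3, matching y values: none (0 points).
  x = 6: rhs = 10, matching y values: none (0 points).
  x = 7: rhs = 15, matching y values: none (0 points).
  x = 8: rhs = 5, matching y values: 9, 10 (2 points).
  x = 9: rhs = 5, matching y values: 9, 10 (2 points).
  x = 10: rhs = 2, matching y values: none (0 points).
  x = 11: rhs = 2, matching y values: none (0 points).
  x = 12: rhs = 11, matching y values: 7, 12 (2 points).
  x = 13: rhs = 16, matching y values: 4, 15 (2 points).
  x = 14: rhs = 4, matching y values: 2, 17 (2 points).
  x = 15: rhs = 0, matching y values: 0 (1 points).
  x = 16: rhs = 10, matching y values: none (0 points).
  x = 17: rhs = 2, matching y values: none (0 points).
  x = 18: rhs = 1, matching y values: 1, 18 (2 points).
Total affine count: 21.
Full point count |E(F_19)| = 21 + 1 = 22.
Hasse bound: |22 − (19+1)| = |2| = 2 ≤ 2√19 ≈ 8.7178 ✓.


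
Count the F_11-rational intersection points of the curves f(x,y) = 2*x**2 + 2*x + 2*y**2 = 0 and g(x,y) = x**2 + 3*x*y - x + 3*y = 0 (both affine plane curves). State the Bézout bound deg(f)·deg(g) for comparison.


Common zeros: {(0, 0), (5, 5)}; count = 2; Bézout bound = 4.

deg(f) = 2, deg(g) = 2, so Bézout bound = 4.
Scan x ∈ F_11. For each x, list the y ∈ F_11 with f(x, y) ≡ 0 and those with g(x, y) ≡ 0 (mod 11); the common zeros in that column are the intersection.
  x = 0: f ≡ 0 at y ∈ {0}; g ≡ 0 at y ∈ {0}; common: {0}.
  x = 1: f ≡ 0 at y ∈ {3, 8}; g ≡ 0 at y ∈ {0}; common: ∅.
  x = 2: f ≡ 0 at y ∈ {4, 7}; g ≡ 0 at y ∈ {1}; common: ∅.
  x = 3: f ≡ 0 at y ∈ ∅; g ≡ 0 at y ∈ {5}; common: ∅.
  x = 4: f ≡ 0 at y ∈ ∅; g ≡ 0 at y ∈ {8}; common: ∅.
  x = 5: f ≡ 0 at y ∈ {5, 6}; g ≡ 0 at y ∈ {5}; common: {5}.
  x = 6: f ≡ 0 at y ∈ ∅; g ≡ 0 at y ∈ {8}; common: ∅.
  x = 7: f ≡ 0 at y ∈ ∅; g ≡ 0 at y ∈ {1}; common: ∅.
  x = 8: f ≡ 0 at y ∈ {4, 7}; g ≡ 0 at y ∈ {2}; common: ∅.
  x = 9: f ≡ 0 at y ∈ {3, 8}; g ≡ 0 at y ∈ {2}; common: ∅.
  x = 10: f ≡ 0 at y ∈ {0}; g ≡ 0 at y ∈ ∅; common: ∅.
Collecting: common zeros = {(0, 0), (5, 5)}, so the count is 2.
Comparison with the Bézout bound: 2 ≤ 4 = deg(f)·deg(g), as expected for curves with no common component (the affine F_11-count falls short of the bound because intersections may lie at infinity, over extension fields, or carry multiplicity).


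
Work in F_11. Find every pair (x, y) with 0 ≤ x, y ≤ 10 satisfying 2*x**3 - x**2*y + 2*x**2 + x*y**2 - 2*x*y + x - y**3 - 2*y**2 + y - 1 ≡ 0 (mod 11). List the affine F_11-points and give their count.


Affine F_11-points: {(1, 1), (2, 10), (6, 7), (6, 9), (6, 10), (7, 10), (9, 0), (9, 2), (9, 5)}; count = 9.

For each of the 121 pairs (x, y) ∈ F_11², evaluate f(x, y) mod 11. Record the zeros.
  x = 0: [0↦10, 1↦8, 2↦7, 3↦1, 4↦6, 5↦5, 6↦3, 7↦5, 8↦5, 9↦8, 10↦8]  zeros at y ∈ ∅
  x = 1: [0↦4, 1↦0, 2↦10, 3↦6, 4↦4, 5↦9, 6↦4, 7↦5, 8↦6, 9↦1, 10↦6]  zeros at y ∈ {1}
  x = 2: [0↦3, 1↦6, 2↦3, 3↦10, 4↦10, 5↦8, 6↦9, 7↦7, 8↦7, 9↦3, 10↦0]  zeros at y ∈ {10}
  x = 3: [0↦8, 1↦5, 2↦9, 3↦3, 4↦3, 5↦3, 6↦8, 7↦1, 8↦9, 9↦4, 10↦2]  zeros at y ∈ ∅
  x = 4: [0↦9, 1↦9, 2↦7, 3↦8, 4↦6, 5↦6, 6↦2, 7↦10, 8↦2, 9↦5, 10↦2]  zeros at y ∈ ∅
  x = 5: [0↦7, 1↦8, 2↦9, 3↦4, 4↦9, 5↦7, 6↦3, 7↦2, 8↦9, 9↦7, 10↦1]  zeros at y ∈ ∅
  x = 6: [0↦3, 1↦3, 2↦5, 3↦3, 4↦2, 5↦7, 6↦1, 7↦0, 8↦9, 9↦0, 10↦0]  zeros at y ∈ {7, 9, 10}
  x = 7: [0↦9, 1↦6, 2↦7, 3↦6, 4↦8, 5↦7, 6↦8, 7↦5, 8↦3, 9↦7, 10↦0]  zeros at y ∈ {10}
  x = 8: [0↦4, 1↦7, 2↦5, 3↦3, 4↦6, 5↦8, 6↦3, 7↦7, 8↦3, 9↦7, 10↦2]  zeros at y ∈ ∅
  x = 9: [0↦0, 1↦7, 2↦0, 3↦6, 4↦8, 5↦0, 6↦9, 7↦7, 8↦10, 9↦1, 10↦7]  zeros at y ∈ {0, 2, 5}
  x = 10: [0↦9, 1↦7, 2↦4, 3↦5, 4↦4, 5↦6, 6↦5, 7↦6, 8↦3, 9↦1, 10↦5]  zeros at y ∈ ∅
Collecting zeros: affine points = {(1, 1), (2, 10), (6, 7), (6, 9), (6, 10), (7, 10), (9, 0), (9, 2), (9, 5)}.
Total count |C(F_11)_aff| = 9.


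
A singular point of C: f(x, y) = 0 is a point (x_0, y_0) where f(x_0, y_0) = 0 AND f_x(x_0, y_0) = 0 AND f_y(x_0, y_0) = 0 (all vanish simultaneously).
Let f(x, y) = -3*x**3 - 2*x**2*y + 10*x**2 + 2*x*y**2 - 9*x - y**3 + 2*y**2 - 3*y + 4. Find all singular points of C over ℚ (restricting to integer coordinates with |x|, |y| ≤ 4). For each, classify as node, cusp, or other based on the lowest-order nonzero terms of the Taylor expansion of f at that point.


Singular points: {(1, 1)}; classification: node.

Compute partial derivatives:
  f_x = -9*x**2 - 4*x*y + 20*x + 2*y**2 - 9.
  f_y = -2*x**2 + 4*x*y - 3*y**2 + 4*y - 3.
Scan x_0 ∈ {−4, ..., 4}. For each x_0, f_y(x_0, y) is a polynomial in y; find its integer roots y ∈ {−4, ..., 4}, then test f_x and f at those candidates.
  x = -4: f_y(-4, y) = -3*y**2 - 12*y - 35; no integer root y with |y| ≤ 4.
  x = -3: f_y(-3, y) = -3*y**2 - 8*y - 21; no integer root y with |y| ≤ 4.
  x = -2: f_y(-2, y) = -3*y**2 - 4*y - 11; no integer root y with |y| ≤ 4.
  x = -1: f_y(-1, y) = -3*y**2 - 5; no integer root y with |y| ≤ 4.
  x = 0: f_y(0, y) = -3*y**2 + 4*y - 3; no integer root y with |y| ≤ 4.
  x = 1: f_y(1, y) = -3*y**2 + 8*y - 5; vanishes at y ∈ {1}. (1, 1): f_x = 0, f = 0 — SINGULAR.
  x = 2: f_y(2, y) = -3*y**2 + 12*y - 11; no integer root y with |y| ≤ 4.
  x = 3: f_y(3, y) = -3*y**2 + 16*y - 21; vanishes at y ∈ {3}. (3, 3): f_x = -48 ≠ 0.
  x = 4: f_y(4, y) = -3*y**2 + 20*y - 35; no integer root y with |y| ≤ 4.
Only singular point on the grid: (1, 1).
Classify: substitute x = 1 + u, y = 1 + v and expand: f = -3*u**3 - 2*u**2*v - u**2 + 2*u*v**2 - v**3 + v**2.
No constant or linear terms (consistent with a singular point). Quadratic part: -u**2 + v**2. Cubic part: -3*u**3 - 2*u**2*v + 2*u*v**2 - v**3.
The quadratic part v**2 - u**2 = (v − u)(v + u) splits into two distinct linear factors, so there are two distinct tangent lines y − 1 = ±(x − 1) — this is a node (ordinary double point).
Classification: node.


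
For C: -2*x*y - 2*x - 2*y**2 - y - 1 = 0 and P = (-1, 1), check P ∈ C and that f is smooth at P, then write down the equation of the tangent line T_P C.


Tangent line at P: -4*x - 3*y - 1 = 0.

Step 1: f(-1, 1) = 0, so P lies on C.
Step 2: partial derivatives
  f_x(x, y) = -2*y - 2, f_y(x, y) = -2*x - 4*y - 1.
  f_x(P) = -4, f_y(P) = -3 (gradient nonzero, so P is smooth).
Step 3: tangent line at P: -4·(x − -1) + -3·(y − 1) = 0.
Expanding: -4*x - 3*y - 1 = 0.


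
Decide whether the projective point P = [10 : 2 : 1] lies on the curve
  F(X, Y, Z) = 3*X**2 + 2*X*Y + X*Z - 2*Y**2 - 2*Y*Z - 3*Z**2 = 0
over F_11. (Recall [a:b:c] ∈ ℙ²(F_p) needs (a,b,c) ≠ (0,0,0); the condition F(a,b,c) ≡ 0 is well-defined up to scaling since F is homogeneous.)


F(10,2,1) ≡ 5 (mod 11); P is NOT on the curve.

Evaluate F(10, 2, 1) term-by-term (mod 11).
  3*X**2 ↦ 3·100·1·1 = 300
  2*X*Y ↦ 2·10·2·1 = 40
  X*Z ↦ 1·10·1·1 = 10
  -2*Y**2 ↦ -2·1·4·1 = -8
  -2*Y*Z ↦ -2·1·2·1 = -4
  -3*Z**2 ↦ -3·1·1·1 = -3
Sum: F(10, 2, 1) = (300) + (40) + (10) + (-8) + (-4) + (-3) = 335.
Reducing mod 11: 335 ≡ 5 (mod 11).
Since F(a, b, c) ≡ 5 ≠ 0 (mod 11), P does NOT lie on the curve.


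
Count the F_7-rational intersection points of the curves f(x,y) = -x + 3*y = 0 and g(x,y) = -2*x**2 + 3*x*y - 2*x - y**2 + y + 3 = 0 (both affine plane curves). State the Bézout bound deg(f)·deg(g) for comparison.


Common zeros: ∅; count = 0; Bézout bound = 2.

deg(f) = 1, deg(g) = 2, so Bézout bound = 2.
Scan x ∈ F_7. For each x, list the y ∈ F_7 with f(x, y) ≡ 0 and those with g(x, y) ≡ 0 (mod 7); the common zeros in that column are the intersection.
  x = 0: f ≡ 0 at y ∈ {0}; g ≡ 0 at y ∈ ∅; common: ∅.
  x = 1: f ≡ 0 at y ∈ {5}; g ≡ 0 at y ∈ ∅; common: ∅.
  x = 2: f ≡ 0 at y ∈ {3}; g ≡ 0 at y ∈ ∅; common: ∅.
  x = 3: f ≡ 0 at y ∈ {1}; g ≡ 0 at y ∈ {0, 3}; common: ∅.
  x = 4: f ≡ 0 at y ∈ {6}; g ≡ 0 at y ∈ {3}; common: ∅.
  x = 5: f ≡ 0 at y ∈ {4}; g ≡ 0 at y ∈ {1}; common: ∅.
  x = 6: f ≡ 0 at y ∈ {2}; g ≡ 0 at y ∈ {1, 4}; common: ∅.
Collecting: common zeros = ∅, so the count is 0.
Comparison with the Bézout bound: 0 ≤ 2 = deg(f)·deg(g), as expected for curves with no common component (the affine F_7-count falls short of the bound because intersections may lie at infinity, over extension fields, or carry multiplicity).


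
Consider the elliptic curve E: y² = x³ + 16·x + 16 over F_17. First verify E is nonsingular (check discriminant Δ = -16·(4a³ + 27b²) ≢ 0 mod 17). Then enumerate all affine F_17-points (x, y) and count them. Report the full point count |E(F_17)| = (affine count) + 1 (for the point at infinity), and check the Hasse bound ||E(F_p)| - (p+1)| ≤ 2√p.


Affine points = {(0, 4), (0, 13), (1, 4), (1, 13), (4, 5), (4, 12), (5, 0), (12, 7), (12, 10), (14, 3), (14, 14), (16, 4), (16, 13)}; affine count = 13; |E(F_17)| = 14.

Discriminant check: Δ ∝ 4a³ + 27b² = 4·16³ + 27·16² = 4·4096 + 27·256 ≡ 6 (mod 17). Nonzero ⇒ E is nonsingular.
For each x ∈ F_17, compute rhs = x³ + 16·x + 16 mod 17, then count y ∈ F_17 with y² ≡ rhs.
  x = 0: rhs = 16, matching y values: 4, 13 (2 points).
  x = 1: rhs = 16, matching y values: 4, 13 (2 points).
  x = 2: rhs = 5, matching y values: none (0 points).
  x = 3: rhs = 6, matching y values: none (0 points).
  x = 4: rhs = 8, matching y values: 5, 12 (2 points).
  x = 5: rhs = 0, matching y values: 0 (1 points).
  x = 6: rhs = 5, matching y values: none (0 points).
  x = 7: rhs = 12, matching y values: none (0 points).
  x = 8: rhs = 10, matching y values: none (0 points).
  x = 9: rhs = 5, matching y values: none (0 points).
  x = 10: rhs = 3, matching y values: none (0 points).
  x = 11: rhs = 10, matching y values: none (0 points).
  x = 12: rhs = 15, matching y values: 7, 10 (2 points).
  x = 13: rhs = 7, matching y values: none (0 points).
  x = 14: rhs = 9, matching y values: 3, 14 (2 points).
  x = 15: rhs = 10, matching y values: none (0 points).
  x = 16: rhs = 16, matching y values: 4, 13 (2 points).
Total affine count: 13.
Full point count |E(F_17)| = 13 + 1 = 14.
Hasse bound: |14 − (17+1)| = |-4| = 4 ≤ 2√17 ≈ 8.2462 ✓.


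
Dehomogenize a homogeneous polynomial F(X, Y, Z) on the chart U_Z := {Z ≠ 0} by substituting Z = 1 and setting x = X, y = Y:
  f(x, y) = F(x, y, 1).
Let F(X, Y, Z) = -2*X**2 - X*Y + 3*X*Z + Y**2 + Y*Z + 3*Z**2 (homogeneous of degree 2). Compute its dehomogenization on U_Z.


f(x, y) = -2*x**2 - x*y + 3*x + y**2 + y + 3

On U_Z we set Z = 1. Each monomial c·X^i·Y^j·Z^k in F becomes c·x^i·y^j·1^k = c·x^i·y^j.
Substituting Z = 1: F(X, Y, 1) = -2*x**2 - x*y + 3*x + y**2 + y + 3.
Note: deg(f) ≤ deg(F) = 2; strict inequality happens when F is divisible by Z (lost terms).


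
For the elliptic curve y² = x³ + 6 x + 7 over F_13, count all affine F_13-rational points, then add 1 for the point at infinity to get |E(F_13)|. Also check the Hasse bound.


Affine points = {(1, 1), (1, 12), (2, 1), (2, 12), (3, 0), (4, 2), (4, 11), (6, 5), (6, 8), (9, 6), (9, 7), (10, 1), (10, 12), (11, 0), (12, 0)}; affine count = 15; |E(F_13)| = 16.

Discriminant check: Δ ∝ 4a³ + 27b² = 4·6³ + 27·7² = 4·216 + 27·49 ≡ 3 (mod 13). Nonzero ⇒ E is nonsingular.
For each x ∈ F_13, compute rhs = x³ + 6·x + 7 mod 13, then count y ∈ F_13 with y² ≡ rhs.
  x = 0: rhs = 7, matching y values: none (0 points).
  x = 1: rhs = 1, matching y values: 1, 12 (2 points).
  x = 2: rhs = 1, matching y values: 1, 12 (2 points).
  x = 3: rhs = 0, matching y values: 0 (1 points).
  x = 4: rhs = 4, matching y values: 2, 11 (2 points).
  x = 5: rhs = 6, matching y values: none (0 points).
  x = 6: rhs = 12, matching y values: 5, 8 (2 points).
  x = 7: rhs = 2, matching y values: none (0 points).
  x = 8: rhs = 8, matching y values: none (0 points).
  x = 9: rhs = 10, matching y values: 6, 7 (2 points).
  x = 10: rhs = 1, matching y values: 1, 12 (2 points).
  x = 11: rhs = 0, matching y values: 0 (1 points).
  x = 12: rhs = 0, matching y values: 0 (1 points).
Total affine count: 15.
Full point count |E(F_13)| = 15 + 1 = 16.
Hasse bound: |16 − (13+1)| = |2| = 2 ≤ 2√13 ≈ 7.2111 ✓.


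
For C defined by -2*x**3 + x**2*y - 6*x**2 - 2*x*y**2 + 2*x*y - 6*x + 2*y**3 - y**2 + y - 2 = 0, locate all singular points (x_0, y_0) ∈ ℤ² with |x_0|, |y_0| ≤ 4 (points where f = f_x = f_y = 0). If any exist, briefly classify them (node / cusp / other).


Singular points: {(-1, 0)}; classification: cusp.

Compute partial derivatives:
  f_x = -6*x**2 + 2*x*y - 12*x - 2*y**2 + 2*y - 6.
  f_y = x**2 - 4*x*y + 2*x + 6*y**2 - 2*y + 1.
Scan x_0 ∈ {−4, ..., 4}. For each x_0, f_y(x_0, y) is a polynomial in y; find its integer roots y ∈ {−4, ..., 4}, then test f_x and f at those candidates.
  x = -4: f_y(-4, y) = 6*y**2 + 14*y + 9; no integer root y with |y| ≤ 4.
  x = -3: f_y(-3, y) = 6*y**2 + 10*y + 4; vanishes at y ∈ {-1}. (-3, -1): f_x = -22 ≠ 0.
  x = -2: f_y(-2, y) = 6*y**2 + 6*y + 1; no integer root y with |y| ≤ 4.
  x = -1: f_y(-1, y) = 6*y**2 + 2*y; vanishes at y ∈ {0}. (-1, 0): f_x = 0, f = 0 — SINGULAR.
  x = 0: f_y(0, y) = 6*y**2 - 2*y + 1; no integer root y with |y| ≤ 4.
  x = 1: f_y(1, y) = 6*y**2 - 6*y + 4; no integer root y with |y| ≤ 4.
  x = 2: f_y(2, y) = 6*y**2 - 10*y + 9; no integer root y with |y| ≤ 4.
  x = 3: f_y(3, y) = 6*y**2 - 14*y + 16; no integer root y with |y| ≤ 4.
  x = 4: f_y(4, y) = 6*y**2 - 18*y + 25; no integer root y with |y| ≤ 4.
Only singular point on the grid: (-1, 0).
Classify: substitute x = -1 + u, y = 0 + v and expand: f = -2*u**3 + u**2*v - 2*u*v**2 + 2*v**3 + v**2.
No constant or linear terms (consistent with a singular point). Quadratic part: v**2. Cubic part: -2*u**3 + u**2*v - 2*u*v**2 + 2*v**3.
The quadratic part v**2 is a perfect square, so there is a single (double) tangent line v = 0, i.e. y = 0. Restricting the cubic part to that line (v = 0) leaves -2*u**3 ≠ 0, so f is not divisible by v and the branch is v² ≈ 2*u**3 to lowest order — this is a cusp.
Classification: cusp.


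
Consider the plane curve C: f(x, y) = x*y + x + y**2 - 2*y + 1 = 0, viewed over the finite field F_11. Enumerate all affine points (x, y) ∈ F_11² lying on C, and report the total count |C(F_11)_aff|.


Affine F_11-points: {(0, 1), (1, 5), (1, 7), (7, 2), (7, 4), (8, 8), (9, 6), (9, 9), (10, 0), (10, 3)}; count = 10.

For each of the 121 pairs (x, y) ∈ F_11², evaluate f(x, y) mod 11. Record the zeros.
  x = 0: [0↦1, 1↦0, 2↦1, 3↦4, 4↦9, 5↦5, 6↦3, 7↦3, 8↦5, 9↦9, 10↦4]  zeros at y ∈ {1}
  x = 1: [0↦2, 1↦2, 2↦4, 3↦8, 4↦3, 5↦0, 6↦10, 7↦0, 8↦3, 9↦8, 10↦4]  zeros at y ∈ {5, 7}
  x = 2: [0↦3, 1↦4, 2↦7, 3↦1, 4↦8, 5↦6, 6↦6, 7↦8, 8↦1, 9↦7, 10↦4]  zeros at y ∈ ∅
  x = 3: [0↦4, 1↦6, 2↦10, 3↦5, 4↦2, 5↦1, 6↦2, 7↦5, 8↦10, 9↦6, 10↦4]  zeros at y ∈ ∅
  x = 4: [0↦5, 1↦8, 2↦2, 3↦9, 4↦7, 5↦7, 6↦9, 7↦2, 8↦8, 9↦5, 10↦4]  zeros at y ∈ ∅
  x = 5: [0↦6, 1↦10, 2↦5, 3↦2, 4↦1, 5↦2, 6↦5, 7↦10, 8↦6, 9↦4, 10↦4]  zeros at y ∈ ∅
  x = 6: [0↦7, 1↦1, 2↦8, 3↦6, 4↦6, 5↦8, 6↦1, 7↦7, 8↦4, 9↦3, 10↦4]  zeros at y ∈ ∅
  x = 7: [0↦8, 1↦3, 2↦0, 3↦10, 4↦0, 5↦3, 6↦8, 7↦4, 8↦2, 9↦2, 10↦4]  zeros at y ∈ {2, 4}
  x = 8: [0↦9, 1↦5, 2↦3, 3↦3, 4↦5, 5↦9, 6↦4, 7↦1, 8↦0, 9↦1, 10↦4]  zeros at y ∈ {8}
  x = 9: [0↦10, 1↦7, 2↦6, 3↦7, 4↦10, 5↦4, 6↦0, 7↦9, 8↦9, 9↦0, 10↦4]  zeros at y ∈ {6, 9}
  x = 10: [0↦0, 1↦9, 2↦9, 3↦0, 4↦4, 5↦10, 6↦7, 7↦6, 8↦7, 9↦10, 10↦4]  zeros at y ∈ {0, 3}
Collecting zeros: affine points = {(0, 1), (1, 5), (1, 7), (7, 2), (7, 4), (8, 8), (9, 6), (9, 9), (10, 0), (10, 3)}.
Total count |C(F_11)_aff| = 10.


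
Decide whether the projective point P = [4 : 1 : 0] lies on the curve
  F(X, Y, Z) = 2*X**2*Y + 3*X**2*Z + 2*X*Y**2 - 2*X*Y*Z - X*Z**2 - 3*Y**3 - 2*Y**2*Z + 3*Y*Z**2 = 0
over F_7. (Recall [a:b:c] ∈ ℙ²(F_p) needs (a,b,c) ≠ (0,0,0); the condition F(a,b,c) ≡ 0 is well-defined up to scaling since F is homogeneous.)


F(4,1,0) ≡ 2 (mod 7); P is NOT on the curve.

Evaluate F(4, 1, 0) term-by-term (mod 7).
  2*X**2*Y ↦ 2·16·1·1 = 32
  3*X**2*Z ↦ 3·16·1·0 = 0
  2*X*Y**2 ↦ 2·4·1·1 = 8
  -2*X*Y*Z ↦ -2·4·1·0 = 0
  -X*Z**2 ↦ -1·4·1·0 = 0
  -3*Y**3 ↦ -3·1·1·1 = -3
  -2*Y**2*Z ↦ -2·1·1·0 = 0
  3*Y*Z**2 ↦ 3·1·1·0 = 0
Sum: F(4, 1, 0) = (32) + (0) + (8) + (0) + (0) + (-3) + (0) + (0) = 37.
Reducing mod 7: 37 ≡ 2 (mod 7).
Since F(a, b, c) ≡ 2 ≠ 0 (mod 7), P does NOT lie on the curve.


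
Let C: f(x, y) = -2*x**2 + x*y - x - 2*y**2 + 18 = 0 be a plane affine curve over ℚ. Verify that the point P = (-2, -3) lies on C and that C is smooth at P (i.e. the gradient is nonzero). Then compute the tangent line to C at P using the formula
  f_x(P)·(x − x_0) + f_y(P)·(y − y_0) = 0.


Tangent line at P: 4*x + 10*y + 38 = 0.

Step 1: f(-2, -3) = 0, so P lies on C.
Step 2: partial derivatives
  f_x(x, y) = -4*x + y - 1, f_y(x, y) = x - 4*y.
  f_x(P) = 4, f_y(P) = 10 (gradient nonzero, so P is smooth).
Step 3: tangent line at P: 4·(x − -2) + 10·(y − -3) = 0.
Expanding: 4*x + 10*y + 38 = 0.


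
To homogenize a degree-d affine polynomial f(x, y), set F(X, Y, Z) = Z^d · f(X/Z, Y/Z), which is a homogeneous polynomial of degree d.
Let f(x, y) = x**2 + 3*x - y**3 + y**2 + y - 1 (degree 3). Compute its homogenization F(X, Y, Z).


F(X, Y, Z) = X**2*Z + 3*X*Z**2 - Y**3 + Y**2*Z + Y*Z**2 - Z**3

deg(f) = 3.
Substitute x = X/Z, y = Y/Z into f, then multiply by Z^3.
  monomial 1·x^2·y^0 ↦ 1·X^2·Y^0·Z^1.
  monomial 3·x^1·y^0 ↦ 3·X^1·Y^0·Z^2.
  monomial -1·x^0·y^3 ↦ -1·X^0·Y^3·Z^0.
  monomial 1·x^0·y^2 ↦ 1·X^0·Y^2·Z^1.
  monomial 1·x^0·y^1 ↦ 1·X^0·Y^1·Z^2.
  monomial -1·x^0·y^0 ↦ -1·X^0·Y^0·Z^3.
Collecting: F(X, Y, Z) = X**2*Z + 3*X*Z**2 - Y**3 + Y**2*Z + Y*Z**2 - Z**3.


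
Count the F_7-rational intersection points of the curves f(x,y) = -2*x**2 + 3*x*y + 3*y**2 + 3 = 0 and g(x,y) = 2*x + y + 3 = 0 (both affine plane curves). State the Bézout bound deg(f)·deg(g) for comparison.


Common zeros: {(3, 5), (6, 6)}; count = 2; Bézout bound = 2.

deg(f) = 2, deg(g) = 1, so Bézout bound = 2.
Scan x ∈ F_7. For each x, list the y ∈ F_7 with f(x, y) ≡ 0 and those with g(x, y) ≡ 0 (mod 7); the common zeros in that column are the intersection.
  x = 0: f ≡ 0 at y ∈ ∅; g ≡ 0 at y ∈ {4}; common: ∅.
  x = 1: f ≡ 0 at y ∈ {1, 5}; g ≡ 0 at y ∈ {2}; common: ∅.
  x = 2: f ≡ 0 at y ∈ ∅; g ≡ 0 at y ∈ {0}; common: ∅.
  x = 3: f ≡ 0 at y ∈ {5, 6}; g ≡ 0 at y ∈ {5}; common: {5}.
  x = 4: f ≡ 0 at y ∈ {1, 2}; g ≡ 0 at y ∈ {3}; common: ∅.
  x = 5: f ≡ 0 at y ∈ ∅; g ≡ 0 at y ∈ {1}; common: ∅.
  x = 6: f ≡ 0 at y ∈ {2, 6}; g ≡ 0 at y ∈ {6}; common: {6}.
Collecting: common zeros = {(3, 5), (6, 6)}, so the count is 2.
Comparison with the Bézout bound: 2 ≤ 2 = deg(f)·deg(g), as expected for curves with no common component (the bound is attained).


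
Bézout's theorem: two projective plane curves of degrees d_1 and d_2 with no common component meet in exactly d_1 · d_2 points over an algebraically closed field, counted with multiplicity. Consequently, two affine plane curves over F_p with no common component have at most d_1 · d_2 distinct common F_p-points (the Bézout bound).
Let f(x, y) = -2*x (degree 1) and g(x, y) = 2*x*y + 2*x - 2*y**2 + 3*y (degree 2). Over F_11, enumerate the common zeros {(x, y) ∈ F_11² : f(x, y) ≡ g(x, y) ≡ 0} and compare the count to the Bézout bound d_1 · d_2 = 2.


Common zeros: {(0, 0), (0, 7)}; count = 2; Bézout bound = 2.

deg(f) = 1, deg(g) = 2, so Bézout bound = 2.
Scan x ∈ F_11. For each x, list the y ∈ F_11 with f(x, y) ≡ 0 and those with g(x, y) ≡ 0 (mod 11); the common zeros in that column are the intersection.
  x = 0: f ≡ 0 at y ∈ {0, 1, 2, 3, 4, 5, 6, 7, 8, 9, 10}; g ≡ 0 at y ∈ {0, 7}; common: {0, 7}.
  x = 1: f ≡ 0 at y ∈ ∅; g ≡ 0 at y ∈ ∅; common: ∅.
  x = 2: f ≡ 0 at y ∈ ∅; g ≡ 0 at y ∈ {4, 5}; common: ∅.
  x = 3: f ≡ 0 at y ∈ ∅; g ≡ 0 at y ∈ ∅; common: ∅.
  x = 4: f ≡ 0 at y ∈ ∅; g ≡ 0 at y ∈ {2, 9}; common: ∅.
  x = 5: f ≡ 0 at y ∈ ∅; g ≡ 0 at y ∈ ∅; common: ∅.
  x = 6: f ≡ 0 at y ∈ ∅; g ≡ 0 at y ∈ ∅; common: ∅.
  x = 7: f ≡ 0 at y ∈ ∅; g ≡ 0 at y ∈ {6, 8}; common: ∅.
  x = 8: f ≡ 0 at y ∈ ∅; g ≡ 0 at y ∈ {1, 3}; common: ∅.
  x = 9: f ≡ 0 at y ∈ ∅; g ≡ 0 at y ∈ ∅; common: ∅.
  x = 10: f ≡ 0 at y ∈ ∅; g ≡ 0 at y ∈ ∅; common: ∅.
Collecting: common zeros = {(0, 0), (0, 7)}, so the count is 2.
Comparison with the Bézout bound: 2 ≤ 2 = deg(f)·deg(g), as expected for curves with no common component (the bound is attained).
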